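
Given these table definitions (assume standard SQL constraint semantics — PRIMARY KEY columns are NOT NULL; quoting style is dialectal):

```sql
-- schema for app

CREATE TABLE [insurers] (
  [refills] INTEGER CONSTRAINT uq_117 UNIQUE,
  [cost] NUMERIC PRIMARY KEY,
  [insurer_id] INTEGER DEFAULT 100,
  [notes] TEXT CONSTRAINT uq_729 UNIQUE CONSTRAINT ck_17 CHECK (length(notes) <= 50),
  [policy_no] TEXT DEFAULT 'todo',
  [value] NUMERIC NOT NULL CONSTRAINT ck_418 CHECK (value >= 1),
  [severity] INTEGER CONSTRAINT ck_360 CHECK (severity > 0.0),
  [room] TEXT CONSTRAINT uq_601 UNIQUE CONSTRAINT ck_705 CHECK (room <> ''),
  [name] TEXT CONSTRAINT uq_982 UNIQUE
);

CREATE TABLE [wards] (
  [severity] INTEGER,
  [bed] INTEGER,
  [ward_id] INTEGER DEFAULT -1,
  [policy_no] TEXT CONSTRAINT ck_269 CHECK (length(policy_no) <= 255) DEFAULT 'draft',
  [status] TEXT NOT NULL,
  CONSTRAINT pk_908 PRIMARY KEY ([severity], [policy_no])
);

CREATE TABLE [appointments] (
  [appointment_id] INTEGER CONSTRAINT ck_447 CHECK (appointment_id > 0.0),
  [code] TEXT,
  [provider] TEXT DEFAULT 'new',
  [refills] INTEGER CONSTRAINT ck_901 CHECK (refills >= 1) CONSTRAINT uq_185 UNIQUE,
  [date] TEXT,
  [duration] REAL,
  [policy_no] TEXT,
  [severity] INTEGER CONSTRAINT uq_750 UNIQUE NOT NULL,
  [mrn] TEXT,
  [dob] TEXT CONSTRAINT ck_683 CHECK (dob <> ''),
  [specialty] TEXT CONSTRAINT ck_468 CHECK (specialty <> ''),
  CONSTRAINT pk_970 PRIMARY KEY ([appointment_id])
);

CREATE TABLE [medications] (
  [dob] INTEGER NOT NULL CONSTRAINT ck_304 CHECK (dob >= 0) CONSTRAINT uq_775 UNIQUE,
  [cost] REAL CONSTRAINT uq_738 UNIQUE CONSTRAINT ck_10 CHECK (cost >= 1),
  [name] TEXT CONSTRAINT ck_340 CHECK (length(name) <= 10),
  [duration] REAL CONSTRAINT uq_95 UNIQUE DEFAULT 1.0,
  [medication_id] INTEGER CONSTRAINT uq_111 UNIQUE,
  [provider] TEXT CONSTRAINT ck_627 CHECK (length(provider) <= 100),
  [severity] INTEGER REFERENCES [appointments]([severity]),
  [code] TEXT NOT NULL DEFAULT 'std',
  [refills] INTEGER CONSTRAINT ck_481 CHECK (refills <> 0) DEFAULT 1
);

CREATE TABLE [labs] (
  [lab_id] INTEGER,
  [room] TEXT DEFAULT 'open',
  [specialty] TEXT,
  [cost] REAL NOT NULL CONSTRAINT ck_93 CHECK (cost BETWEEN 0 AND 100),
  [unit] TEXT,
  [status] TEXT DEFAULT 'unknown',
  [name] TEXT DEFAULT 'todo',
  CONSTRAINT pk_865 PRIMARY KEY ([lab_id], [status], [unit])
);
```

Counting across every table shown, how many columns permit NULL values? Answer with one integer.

28

insurers: 7 nullable (refills, insurer_id, notes, policy_no, severity, room, name — PK (cost) and explicit NOT NULL columns excluded).
wards: 2 nullable (bed, ward_id — PK (severity, policy_no) and explicit NOT NULL columns excluded).
appointments: 9 nullable (code, provider, refills, date, duration, policy_no, mrn, dob, specialty — PK (appointment_id) and explicit NOT NULL columns excluded).
medications: 7 nullable (cost, name, duration, medication_id, provider, severity, refills — PK none and explicit NOT NULL columns excluded).
labs: 3 nullable (room, specialty, name — PK (lab_id, status, unit) and explicit NOT NULL columns excluded).
Total: 7 + 2 + 9 + 7 + 3 = 28.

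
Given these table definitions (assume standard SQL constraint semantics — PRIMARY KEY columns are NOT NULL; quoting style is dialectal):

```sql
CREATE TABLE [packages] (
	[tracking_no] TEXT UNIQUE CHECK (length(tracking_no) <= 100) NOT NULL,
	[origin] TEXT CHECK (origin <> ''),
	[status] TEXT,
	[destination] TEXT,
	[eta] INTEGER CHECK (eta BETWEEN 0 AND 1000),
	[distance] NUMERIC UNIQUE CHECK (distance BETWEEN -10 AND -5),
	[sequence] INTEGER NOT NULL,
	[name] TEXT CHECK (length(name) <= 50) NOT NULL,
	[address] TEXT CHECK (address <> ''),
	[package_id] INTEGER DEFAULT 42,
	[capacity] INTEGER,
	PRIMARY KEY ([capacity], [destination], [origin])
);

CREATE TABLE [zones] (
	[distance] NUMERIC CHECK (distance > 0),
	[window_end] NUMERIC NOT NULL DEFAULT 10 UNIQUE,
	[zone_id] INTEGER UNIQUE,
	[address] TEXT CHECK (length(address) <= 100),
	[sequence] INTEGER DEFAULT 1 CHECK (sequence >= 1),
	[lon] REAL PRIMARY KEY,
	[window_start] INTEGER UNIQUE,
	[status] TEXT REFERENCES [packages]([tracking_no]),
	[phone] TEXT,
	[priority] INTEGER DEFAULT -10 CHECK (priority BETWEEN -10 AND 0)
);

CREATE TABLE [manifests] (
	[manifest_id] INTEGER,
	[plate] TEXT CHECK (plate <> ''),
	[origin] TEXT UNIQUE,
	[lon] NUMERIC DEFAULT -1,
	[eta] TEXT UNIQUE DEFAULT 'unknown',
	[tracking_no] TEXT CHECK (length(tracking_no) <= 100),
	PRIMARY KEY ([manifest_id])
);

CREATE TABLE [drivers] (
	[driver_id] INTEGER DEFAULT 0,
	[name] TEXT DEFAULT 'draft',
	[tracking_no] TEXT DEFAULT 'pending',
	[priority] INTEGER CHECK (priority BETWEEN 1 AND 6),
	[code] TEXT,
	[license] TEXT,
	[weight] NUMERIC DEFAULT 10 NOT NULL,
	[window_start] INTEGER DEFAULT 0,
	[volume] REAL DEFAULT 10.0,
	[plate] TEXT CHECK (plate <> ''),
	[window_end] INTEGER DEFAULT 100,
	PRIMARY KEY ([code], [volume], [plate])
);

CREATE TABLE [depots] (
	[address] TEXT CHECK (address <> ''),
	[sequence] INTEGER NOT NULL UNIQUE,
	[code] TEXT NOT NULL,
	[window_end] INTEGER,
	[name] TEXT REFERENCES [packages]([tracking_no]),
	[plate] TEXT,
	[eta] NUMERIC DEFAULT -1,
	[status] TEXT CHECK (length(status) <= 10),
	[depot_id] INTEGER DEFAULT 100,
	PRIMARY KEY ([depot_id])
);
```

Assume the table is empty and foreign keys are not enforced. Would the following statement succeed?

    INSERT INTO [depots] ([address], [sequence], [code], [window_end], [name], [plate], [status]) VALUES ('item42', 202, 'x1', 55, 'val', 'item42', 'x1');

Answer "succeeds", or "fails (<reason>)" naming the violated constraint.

succeeds

NOT NULL columns: code is supplied; depot_id defaults to 100; sequence is supplied.
CHECK constraints: 'item42' satisfies (address <> ''); 'x1' satisfies (length(status) <= 10).
No constraint is violated.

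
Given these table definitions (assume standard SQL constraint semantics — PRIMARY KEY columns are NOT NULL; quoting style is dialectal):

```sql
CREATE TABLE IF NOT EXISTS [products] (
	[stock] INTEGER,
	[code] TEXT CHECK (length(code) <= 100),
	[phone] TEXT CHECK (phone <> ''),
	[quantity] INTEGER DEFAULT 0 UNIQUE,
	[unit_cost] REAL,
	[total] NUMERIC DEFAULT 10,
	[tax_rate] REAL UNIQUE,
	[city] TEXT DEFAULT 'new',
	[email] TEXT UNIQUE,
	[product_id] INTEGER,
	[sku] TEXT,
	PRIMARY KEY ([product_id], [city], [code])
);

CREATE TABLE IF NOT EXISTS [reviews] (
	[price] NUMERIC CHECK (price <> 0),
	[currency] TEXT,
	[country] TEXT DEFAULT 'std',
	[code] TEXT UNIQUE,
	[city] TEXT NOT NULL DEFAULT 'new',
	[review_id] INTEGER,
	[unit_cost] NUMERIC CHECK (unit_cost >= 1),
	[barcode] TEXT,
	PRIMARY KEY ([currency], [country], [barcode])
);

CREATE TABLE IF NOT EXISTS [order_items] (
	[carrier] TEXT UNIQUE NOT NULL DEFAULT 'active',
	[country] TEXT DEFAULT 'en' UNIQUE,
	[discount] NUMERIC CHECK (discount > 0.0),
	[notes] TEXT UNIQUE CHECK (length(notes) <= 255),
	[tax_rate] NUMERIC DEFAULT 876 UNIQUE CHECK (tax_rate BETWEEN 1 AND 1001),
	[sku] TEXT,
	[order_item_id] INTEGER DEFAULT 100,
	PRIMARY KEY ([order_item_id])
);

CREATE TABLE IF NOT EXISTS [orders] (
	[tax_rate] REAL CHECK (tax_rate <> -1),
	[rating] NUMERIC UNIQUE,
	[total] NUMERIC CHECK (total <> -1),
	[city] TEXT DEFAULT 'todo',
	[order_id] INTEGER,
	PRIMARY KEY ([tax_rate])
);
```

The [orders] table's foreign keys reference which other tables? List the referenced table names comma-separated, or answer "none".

none

No column in orders has a REFERENCES clause.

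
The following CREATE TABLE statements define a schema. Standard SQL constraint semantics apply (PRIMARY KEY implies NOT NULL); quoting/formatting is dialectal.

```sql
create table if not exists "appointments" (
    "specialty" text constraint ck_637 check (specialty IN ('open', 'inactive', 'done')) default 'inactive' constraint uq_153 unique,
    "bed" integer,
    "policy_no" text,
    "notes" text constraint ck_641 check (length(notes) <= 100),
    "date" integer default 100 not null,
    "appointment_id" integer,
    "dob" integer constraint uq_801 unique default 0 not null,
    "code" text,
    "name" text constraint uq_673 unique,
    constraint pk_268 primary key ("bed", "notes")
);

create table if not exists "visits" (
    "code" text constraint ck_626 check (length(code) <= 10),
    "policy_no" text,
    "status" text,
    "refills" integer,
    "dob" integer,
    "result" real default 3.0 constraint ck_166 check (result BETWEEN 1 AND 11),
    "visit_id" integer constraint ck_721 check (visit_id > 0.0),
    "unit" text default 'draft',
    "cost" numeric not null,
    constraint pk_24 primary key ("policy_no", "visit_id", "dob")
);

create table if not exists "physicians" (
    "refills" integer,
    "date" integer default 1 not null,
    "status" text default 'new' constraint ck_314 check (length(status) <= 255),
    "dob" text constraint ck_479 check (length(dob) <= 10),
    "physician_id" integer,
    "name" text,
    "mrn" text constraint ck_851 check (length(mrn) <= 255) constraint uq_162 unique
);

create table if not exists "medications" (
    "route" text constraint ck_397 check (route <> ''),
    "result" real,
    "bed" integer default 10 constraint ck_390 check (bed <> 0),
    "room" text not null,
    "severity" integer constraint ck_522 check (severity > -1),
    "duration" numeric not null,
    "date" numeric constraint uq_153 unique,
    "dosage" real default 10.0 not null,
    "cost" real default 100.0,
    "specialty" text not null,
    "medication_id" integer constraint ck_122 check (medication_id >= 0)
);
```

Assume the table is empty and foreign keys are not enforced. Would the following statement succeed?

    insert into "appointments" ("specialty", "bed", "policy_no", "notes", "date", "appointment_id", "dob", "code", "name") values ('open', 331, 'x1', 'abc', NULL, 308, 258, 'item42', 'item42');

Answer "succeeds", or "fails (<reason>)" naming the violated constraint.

date is explicitly set to NULL, but date is declared NOT NULL.

fails (NOT NULL on date)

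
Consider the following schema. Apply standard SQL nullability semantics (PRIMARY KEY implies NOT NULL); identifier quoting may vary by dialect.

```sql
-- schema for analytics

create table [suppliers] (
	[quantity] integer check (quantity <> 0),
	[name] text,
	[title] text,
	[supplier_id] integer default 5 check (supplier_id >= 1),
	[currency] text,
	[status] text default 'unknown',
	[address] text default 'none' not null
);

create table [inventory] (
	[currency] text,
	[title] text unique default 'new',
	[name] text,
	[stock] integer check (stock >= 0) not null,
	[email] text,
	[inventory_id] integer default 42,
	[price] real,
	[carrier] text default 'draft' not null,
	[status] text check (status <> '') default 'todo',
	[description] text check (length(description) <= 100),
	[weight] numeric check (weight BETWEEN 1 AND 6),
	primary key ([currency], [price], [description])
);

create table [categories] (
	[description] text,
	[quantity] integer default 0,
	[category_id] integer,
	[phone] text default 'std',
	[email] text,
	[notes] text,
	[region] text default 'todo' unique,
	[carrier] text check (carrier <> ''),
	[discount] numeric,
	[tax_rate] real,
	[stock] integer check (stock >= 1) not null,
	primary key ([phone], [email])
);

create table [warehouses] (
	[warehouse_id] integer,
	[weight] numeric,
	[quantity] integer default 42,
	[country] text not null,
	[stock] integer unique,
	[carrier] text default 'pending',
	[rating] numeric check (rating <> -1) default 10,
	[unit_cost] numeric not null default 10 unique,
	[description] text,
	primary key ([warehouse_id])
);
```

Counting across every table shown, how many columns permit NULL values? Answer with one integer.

suppliers: 6 nullable (quantity, name, title, supplier_id, currency, status — PK none and explicit NOT NULL columns excluded).
inventory: 6 nullable (title, name, email, inventory_id, status, weight — PK (currency, price, description) and explicit NOT NULL columns excluded).
categories: 8 nullable (description, quantity, category_id, notes, region, carrier, discount, tax_rate — PK (phone, email) and explicit NOT NULL columns excluded).
warehouses: 6 nullable (weight, quantity, stock, carrier, rating, description — PK (warehouse_id) and explicit NOT NULL columns excluded).
Total: 6 + 6 + 8 + 6 = 26.

26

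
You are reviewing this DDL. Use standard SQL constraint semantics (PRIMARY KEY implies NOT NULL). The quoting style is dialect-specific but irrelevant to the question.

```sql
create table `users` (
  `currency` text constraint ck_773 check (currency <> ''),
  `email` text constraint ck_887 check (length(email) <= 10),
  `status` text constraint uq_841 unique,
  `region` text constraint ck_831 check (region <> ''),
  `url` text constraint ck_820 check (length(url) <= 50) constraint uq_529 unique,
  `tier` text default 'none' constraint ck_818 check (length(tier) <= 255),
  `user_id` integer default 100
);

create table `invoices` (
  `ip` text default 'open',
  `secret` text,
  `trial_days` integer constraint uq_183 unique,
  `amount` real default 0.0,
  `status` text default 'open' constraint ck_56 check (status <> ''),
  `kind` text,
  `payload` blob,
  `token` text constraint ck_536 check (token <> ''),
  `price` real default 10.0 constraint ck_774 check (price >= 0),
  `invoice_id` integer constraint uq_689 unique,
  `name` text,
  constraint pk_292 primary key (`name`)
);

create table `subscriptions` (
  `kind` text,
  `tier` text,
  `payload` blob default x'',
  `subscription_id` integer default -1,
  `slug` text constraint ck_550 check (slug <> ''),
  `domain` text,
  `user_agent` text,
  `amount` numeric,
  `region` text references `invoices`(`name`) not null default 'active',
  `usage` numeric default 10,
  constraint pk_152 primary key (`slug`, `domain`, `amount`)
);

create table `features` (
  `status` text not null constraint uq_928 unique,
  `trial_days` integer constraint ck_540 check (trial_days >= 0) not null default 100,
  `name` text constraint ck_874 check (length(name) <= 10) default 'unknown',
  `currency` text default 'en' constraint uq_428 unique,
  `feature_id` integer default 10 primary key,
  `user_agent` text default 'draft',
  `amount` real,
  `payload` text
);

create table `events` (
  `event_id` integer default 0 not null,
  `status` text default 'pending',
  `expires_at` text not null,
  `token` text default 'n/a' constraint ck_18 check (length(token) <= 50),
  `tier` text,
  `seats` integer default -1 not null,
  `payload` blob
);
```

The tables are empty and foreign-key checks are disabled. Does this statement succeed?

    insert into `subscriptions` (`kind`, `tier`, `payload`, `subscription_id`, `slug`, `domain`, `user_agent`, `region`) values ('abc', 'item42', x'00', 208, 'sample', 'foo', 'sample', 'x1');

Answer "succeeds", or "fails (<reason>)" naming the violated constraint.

fails (NOT NULL on amount)

amount is omitted from the column list and has no DEFAULT, so it would receive NULL.
But amount is part of the PRIMARY KEY (implied NOT NULL).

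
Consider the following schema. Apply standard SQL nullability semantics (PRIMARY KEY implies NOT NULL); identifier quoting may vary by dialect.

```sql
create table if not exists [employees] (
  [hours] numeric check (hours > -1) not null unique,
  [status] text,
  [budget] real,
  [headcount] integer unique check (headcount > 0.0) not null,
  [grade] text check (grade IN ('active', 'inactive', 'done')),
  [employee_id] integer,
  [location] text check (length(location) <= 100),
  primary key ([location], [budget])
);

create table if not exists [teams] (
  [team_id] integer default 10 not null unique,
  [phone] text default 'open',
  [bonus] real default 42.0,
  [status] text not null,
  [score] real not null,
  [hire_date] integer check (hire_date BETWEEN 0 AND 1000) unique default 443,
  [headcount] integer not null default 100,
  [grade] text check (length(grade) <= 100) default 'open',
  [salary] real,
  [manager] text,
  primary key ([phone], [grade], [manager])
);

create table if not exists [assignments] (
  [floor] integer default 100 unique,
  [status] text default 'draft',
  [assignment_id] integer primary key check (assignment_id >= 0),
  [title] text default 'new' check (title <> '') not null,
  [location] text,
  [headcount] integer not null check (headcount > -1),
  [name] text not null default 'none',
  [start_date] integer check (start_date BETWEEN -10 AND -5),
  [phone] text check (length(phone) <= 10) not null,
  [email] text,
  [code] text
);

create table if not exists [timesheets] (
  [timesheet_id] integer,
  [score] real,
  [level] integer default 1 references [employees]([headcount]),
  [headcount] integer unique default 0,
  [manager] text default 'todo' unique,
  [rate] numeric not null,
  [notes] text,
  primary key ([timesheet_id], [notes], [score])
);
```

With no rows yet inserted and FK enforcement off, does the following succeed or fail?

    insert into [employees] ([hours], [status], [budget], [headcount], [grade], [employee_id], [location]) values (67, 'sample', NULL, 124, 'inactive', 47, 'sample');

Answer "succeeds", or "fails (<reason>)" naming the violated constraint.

budget is explicitly set to NULL, but budget is part of the PRIMARY KEY (implied NOT NULL).

fails (NOT NULL on budget)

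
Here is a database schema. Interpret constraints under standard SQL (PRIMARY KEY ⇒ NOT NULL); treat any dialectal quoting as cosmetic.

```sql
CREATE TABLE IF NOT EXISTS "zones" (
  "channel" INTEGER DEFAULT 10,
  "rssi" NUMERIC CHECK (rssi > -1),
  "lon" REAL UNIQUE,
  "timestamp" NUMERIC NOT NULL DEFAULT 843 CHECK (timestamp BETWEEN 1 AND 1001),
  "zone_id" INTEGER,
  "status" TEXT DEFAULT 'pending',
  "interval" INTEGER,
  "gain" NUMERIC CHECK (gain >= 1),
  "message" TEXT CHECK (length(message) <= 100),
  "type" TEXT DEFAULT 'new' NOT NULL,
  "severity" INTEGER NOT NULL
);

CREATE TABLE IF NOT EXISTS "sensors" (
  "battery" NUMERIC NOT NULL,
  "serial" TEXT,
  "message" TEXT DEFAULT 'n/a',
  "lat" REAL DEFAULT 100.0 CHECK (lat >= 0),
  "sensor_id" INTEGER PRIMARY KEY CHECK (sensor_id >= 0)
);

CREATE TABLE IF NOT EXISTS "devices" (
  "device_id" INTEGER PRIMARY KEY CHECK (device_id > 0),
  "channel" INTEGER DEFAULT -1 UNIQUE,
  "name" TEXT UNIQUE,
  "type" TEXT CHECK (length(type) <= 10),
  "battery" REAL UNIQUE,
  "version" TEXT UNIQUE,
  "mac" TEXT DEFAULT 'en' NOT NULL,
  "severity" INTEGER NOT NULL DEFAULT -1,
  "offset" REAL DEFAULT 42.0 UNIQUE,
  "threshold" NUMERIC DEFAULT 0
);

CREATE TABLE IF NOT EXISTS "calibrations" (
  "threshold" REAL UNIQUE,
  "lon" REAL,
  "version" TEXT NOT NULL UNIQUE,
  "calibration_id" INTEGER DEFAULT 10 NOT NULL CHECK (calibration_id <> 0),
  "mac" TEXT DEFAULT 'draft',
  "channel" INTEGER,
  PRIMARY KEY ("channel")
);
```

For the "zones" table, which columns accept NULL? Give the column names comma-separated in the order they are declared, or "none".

- channel: DEFAULT only fills an omitted column; an explicit NULL is still allowed → nullable.
- rssi: CHECK does not forbid NULL (a CHECK constraint passes when its expression is NULL) → nullable.
- lon: UNIQUE does not imply NOT NULL → nullable.
- timestamp: declared NOT NULL → not nullable.
- zone_id: no NOT NULL constraint applies → nullable.
- status: DEFAULT only fills an omitted column; an explicit NULL is still allowed → nullable.
- interval: no NOT NULL constraint applies → nullable.
- gain: CHECK does not forbid NULL (a CHECK constraint passes when its expression is NULL) → nullable.
- message: CHECK does not forbid NULL (a CHECK constraint passes when its expression is NULL) → nullable.
- type: declared NOT NULL → not nullable.
- severity: declared NOT NULL → not nullable.

channel, rssi, lon, zone_id, status, interval, gain, message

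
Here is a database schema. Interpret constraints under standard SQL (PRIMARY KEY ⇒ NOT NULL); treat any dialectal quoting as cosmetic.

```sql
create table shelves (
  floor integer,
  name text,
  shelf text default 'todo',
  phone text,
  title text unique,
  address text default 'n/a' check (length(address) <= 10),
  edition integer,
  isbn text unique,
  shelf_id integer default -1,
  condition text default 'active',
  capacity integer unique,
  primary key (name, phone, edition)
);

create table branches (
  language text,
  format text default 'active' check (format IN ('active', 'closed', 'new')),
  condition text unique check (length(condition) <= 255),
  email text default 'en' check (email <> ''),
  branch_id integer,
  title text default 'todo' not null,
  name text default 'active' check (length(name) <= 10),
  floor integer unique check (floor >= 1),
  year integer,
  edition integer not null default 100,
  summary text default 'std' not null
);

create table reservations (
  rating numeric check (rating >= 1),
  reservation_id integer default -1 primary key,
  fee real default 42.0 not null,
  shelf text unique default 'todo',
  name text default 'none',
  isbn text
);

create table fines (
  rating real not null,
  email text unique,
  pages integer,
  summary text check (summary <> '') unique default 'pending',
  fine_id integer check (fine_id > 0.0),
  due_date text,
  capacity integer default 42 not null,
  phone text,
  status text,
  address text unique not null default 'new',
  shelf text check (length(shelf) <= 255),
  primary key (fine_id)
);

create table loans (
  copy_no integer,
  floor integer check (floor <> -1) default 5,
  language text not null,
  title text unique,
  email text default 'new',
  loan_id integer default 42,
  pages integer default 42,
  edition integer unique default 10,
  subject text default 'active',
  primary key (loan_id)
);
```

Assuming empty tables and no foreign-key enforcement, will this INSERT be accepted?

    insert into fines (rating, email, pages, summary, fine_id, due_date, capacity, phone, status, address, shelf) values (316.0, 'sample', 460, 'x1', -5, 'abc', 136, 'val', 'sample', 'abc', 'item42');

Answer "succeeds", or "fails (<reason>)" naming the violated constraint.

The value -5 for fine_id violates CHECK (fine_id > 0.0).

fails (CHECK on fine_id)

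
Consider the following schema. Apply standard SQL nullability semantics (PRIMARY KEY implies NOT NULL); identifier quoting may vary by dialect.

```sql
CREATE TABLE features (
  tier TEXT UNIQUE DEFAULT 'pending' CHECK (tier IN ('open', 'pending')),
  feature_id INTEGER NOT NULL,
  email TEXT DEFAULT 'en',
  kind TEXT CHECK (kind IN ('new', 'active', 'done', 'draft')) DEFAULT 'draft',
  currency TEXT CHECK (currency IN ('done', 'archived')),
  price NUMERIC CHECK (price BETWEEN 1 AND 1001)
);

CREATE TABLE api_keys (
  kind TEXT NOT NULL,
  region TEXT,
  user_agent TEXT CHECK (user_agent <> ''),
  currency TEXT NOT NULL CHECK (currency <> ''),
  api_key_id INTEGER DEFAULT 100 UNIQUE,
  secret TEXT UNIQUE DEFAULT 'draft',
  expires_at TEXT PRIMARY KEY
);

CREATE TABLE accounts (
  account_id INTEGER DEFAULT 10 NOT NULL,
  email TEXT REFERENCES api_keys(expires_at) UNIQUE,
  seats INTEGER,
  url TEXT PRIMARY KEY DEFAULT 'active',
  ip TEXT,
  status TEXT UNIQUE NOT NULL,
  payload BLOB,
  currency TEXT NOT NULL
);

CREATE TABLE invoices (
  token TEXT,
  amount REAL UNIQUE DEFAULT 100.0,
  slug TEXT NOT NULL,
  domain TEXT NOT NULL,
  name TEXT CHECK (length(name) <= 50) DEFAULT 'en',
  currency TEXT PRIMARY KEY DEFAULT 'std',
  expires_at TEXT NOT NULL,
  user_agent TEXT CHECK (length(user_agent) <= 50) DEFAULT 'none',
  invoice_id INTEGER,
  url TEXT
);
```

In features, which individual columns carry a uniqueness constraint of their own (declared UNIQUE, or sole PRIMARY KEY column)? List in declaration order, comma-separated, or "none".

tier

- tier: declared UNIQUE → unique.
- feature_id: no UNIQUE or single-column PK constraint.
- email: no UNIQUE or single-column PK constraint.
- kind: no UNIQUE or single-column PK constraint.
- currency: no UNIQUE or single-column PK constraint.
- price: no UNIQUE or single-column PK constraint.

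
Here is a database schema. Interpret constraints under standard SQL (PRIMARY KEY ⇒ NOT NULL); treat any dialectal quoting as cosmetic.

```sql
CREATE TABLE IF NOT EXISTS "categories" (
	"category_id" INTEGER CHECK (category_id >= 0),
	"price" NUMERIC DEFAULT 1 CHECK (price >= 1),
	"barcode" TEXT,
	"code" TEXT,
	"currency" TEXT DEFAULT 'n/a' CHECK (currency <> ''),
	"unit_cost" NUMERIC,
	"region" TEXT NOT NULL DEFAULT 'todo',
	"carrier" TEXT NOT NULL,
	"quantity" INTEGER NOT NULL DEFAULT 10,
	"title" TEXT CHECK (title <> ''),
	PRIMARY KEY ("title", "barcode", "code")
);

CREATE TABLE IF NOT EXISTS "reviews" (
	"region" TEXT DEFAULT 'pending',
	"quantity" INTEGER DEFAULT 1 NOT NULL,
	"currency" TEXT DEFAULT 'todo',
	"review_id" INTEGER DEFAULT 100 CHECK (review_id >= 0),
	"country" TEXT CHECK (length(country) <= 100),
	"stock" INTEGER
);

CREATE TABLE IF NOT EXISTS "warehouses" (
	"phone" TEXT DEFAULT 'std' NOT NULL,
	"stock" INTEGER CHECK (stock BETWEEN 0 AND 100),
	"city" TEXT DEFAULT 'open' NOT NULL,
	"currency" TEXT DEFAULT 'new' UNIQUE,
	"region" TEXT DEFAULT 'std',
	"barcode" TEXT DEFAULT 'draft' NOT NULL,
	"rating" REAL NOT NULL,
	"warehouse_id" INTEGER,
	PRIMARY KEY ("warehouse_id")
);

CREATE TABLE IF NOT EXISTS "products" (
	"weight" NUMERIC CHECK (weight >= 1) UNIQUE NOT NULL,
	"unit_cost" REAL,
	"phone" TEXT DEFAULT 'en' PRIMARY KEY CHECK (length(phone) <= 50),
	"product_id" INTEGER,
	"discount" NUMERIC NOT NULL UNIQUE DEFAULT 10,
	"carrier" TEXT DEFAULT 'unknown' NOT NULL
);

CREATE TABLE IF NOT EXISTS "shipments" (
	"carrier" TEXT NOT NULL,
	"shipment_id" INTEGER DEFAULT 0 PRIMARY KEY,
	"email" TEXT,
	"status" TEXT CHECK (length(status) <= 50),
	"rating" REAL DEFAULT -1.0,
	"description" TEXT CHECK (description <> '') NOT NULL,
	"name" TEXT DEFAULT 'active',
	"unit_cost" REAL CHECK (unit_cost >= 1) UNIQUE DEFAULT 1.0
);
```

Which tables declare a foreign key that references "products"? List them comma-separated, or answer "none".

none

No REFERENCES clause anywhere in the schema names products.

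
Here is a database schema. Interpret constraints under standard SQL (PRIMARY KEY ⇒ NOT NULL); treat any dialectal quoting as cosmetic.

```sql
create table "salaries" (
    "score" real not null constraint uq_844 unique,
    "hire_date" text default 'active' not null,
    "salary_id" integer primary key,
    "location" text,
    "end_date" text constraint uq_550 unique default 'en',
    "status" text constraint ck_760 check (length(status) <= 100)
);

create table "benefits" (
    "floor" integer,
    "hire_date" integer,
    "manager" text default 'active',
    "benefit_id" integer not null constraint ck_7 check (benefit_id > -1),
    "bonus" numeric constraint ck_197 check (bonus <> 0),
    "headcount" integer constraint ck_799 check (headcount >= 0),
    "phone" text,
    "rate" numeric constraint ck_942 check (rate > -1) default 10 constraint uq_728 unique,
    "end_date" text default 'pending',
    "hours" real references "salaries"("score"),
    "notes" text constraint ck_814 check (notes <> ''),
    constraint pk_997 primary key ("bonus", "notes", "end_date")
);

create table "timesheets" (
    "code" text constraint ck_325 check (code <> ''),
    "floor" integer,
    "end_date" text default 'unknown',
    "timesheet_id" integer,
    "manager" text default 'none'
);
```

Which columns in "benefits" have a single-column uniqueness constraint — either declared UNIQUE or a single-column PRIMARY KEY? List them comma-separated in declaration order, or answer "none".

rate

- floor: no UNIQUE or single-column PK constraint.
- hire_date: no UNIQUE or single-column PK constraint.
- manager: no UNIQUE or single-column PK constraint.
- benefit_id: no UNIQUE or single-column PK constraint.
- bonus: part of a composite PRIMARY KEY — only the tuple is unique, not this column on its own.
- headcount: no UNIQUE or single-column PK constraint.
- phone: no UNIQUE or single-column PK constraint.
- rate: declared UNIQUE → unique.
- end_date: part of a composite PRIMARY KEY — only the tuple is unique, not this column on its own.
- hours: no UNIQUE or single-column PK constraint.
- notes: part of a composite PRIMARY KEY — only the tuple is unique, not this column on its own.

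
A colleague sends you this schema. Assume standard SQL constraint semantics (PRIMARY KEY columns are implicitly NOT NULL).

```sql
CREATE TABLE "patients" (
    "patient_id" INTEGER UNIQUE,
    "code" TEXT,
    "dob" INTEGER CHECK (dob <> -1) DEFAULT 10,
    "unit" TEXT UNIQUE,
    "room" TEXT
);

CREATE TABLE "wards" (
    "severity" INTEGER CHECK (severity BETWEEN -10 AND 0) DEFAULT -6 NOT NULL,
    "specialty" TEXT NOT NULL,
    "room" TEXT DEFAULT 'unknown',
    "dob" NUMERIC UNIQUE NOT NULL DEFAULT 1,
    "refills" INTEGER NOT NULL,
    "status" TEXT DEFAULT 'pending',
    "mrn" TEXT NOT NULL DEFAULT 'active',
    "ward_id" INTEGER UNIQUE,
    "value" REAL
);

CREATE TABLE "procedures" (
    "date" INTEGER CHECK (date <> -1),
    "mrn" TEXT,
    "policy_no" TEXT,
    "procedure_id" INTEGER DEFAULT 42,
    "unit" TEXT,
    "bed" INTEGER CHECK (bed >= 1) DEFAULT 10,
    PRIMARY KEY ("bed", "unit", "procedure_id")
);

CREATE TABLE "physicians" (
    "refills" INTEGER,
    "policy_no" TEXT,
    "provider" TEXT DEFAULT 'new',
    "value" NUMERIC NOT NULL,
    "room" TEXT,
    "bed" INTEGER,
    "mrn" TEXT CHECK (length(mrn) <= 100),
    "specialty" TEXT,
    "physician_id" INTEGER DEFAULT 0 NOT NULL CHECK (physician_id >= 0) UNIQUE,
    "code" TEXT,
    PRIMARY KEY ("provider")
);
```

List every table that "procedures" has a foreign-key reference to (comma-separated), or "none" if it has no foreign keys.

none

No column in procedures has a REFERENCES clause.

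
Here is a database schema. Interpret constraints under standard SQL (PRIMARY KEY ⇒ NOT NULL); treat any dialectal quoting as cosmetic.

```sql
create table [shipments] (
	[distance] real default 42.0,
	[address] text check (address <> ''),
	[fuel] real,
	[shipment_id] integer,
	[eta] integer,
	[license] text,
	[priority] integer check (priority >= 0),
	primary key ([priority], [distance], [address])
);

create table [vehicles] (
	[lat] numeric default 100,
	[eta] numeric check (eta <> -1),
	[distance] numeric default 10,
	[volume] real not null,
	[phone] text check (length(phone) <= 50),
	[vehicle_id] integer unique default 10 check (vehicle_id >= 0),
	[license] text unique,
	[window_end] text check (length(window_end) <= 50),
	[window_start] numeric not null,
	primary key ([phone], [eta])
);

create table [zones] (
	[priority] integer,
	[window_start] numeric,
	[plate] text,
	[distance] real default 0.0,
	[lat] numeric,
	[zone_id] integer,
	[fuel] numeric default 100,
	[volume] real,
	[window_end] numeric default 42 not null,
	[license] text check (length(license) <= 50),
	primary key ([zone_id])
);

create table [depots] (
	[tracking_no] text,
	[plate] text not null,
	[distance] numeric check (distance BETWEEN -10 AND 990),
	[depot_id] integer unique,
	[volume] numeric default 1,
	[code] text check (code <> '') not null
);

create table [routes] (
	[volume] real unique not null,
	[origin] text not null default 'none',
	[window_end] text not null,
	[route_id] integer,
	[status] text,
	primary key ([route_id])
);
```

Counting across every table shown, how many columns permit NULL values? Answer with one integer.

shipments: 4 nullable (fuel, shipment_id, eta, license — PK (priority, distance, address) and explicit NOT NULL columns excluded).
vehicles: 5 nullable (lat, distance, vehicle_id, license, window_end — PK (phone, eta) and explicit NOT NULL columns excluded).
zones: 8 nullable (priority, window_start, plate, distance, lat, fuel, volume, license — PK (zone_id) and explicit NOT NULL columns excluded).
depots: 4 nullable (tracking_no, distance, depot_id, volume — PK none and explicit NOT NULL columns excluded).
routes: 1 nullable (status — PK (route_id) and explicit NOT NULL columns excluded).
Total: 4 + 5 + 8 + 4 + 1 = 22.

22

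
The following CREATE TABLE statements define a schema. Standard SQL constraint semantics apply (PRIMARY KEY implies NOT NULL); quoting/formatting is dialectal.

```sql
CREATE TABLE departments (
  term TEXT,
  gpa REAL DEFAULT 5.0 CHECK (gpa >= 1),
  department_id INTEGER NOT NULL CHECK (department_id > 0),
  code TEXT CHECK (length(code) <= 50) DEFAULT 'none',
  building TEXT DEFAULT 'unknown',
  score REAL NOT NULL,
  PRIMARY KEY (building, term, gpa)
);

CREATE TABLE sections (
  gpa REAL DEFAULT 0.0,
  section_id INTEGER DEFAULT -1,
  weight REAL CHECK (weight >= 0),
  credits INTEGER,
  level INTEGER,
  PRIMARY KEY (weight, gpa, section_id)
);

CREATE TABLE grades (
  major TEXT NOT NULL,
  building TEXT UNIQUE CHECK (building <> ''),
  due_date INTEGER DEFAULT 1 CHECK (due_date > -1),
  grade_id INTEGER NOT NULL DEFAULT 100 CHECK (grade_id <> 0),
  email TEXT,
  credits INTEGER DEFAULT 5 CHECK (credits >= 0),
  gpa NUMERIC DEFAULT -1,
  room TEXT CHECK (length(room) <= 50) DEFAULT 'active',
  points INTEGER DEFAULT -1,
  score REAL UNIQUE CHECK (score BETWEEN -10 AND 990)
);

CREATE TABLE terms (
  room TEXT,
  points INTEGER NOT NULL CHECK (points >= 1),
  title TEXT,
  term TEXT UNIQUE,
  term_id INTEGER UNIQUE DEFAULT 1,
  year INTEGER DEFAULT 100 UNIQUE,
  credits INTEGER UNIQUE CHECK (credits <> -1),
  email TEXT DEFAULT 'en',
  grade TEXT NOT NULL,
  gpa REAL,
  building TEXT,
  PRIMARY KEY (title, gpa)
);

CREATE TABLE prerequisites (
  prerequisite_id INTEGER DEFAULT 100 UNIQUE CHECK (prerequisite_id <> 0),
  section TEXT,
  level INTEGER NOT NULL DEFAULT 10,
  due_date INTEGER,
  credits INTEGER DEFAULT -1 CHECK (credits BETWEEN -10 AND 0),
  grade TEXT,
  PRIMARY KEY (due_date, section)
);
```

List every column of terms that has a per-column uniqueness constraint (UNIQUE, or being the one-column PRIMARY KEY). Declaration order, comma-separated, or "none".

term, term_id, year, credits

- room: no UNIQUE or single-column PK constraint.
- points: no UNIQUE or single-column PK constraint.
- title: part of a composite PRIMARY KEY — only the tuple is unique, not this column on its own.
- term: declared UNIQUE → unique.
- term_id: declared UNIQUE → unique.
- year: declared UNIQUE → unique.
- credits: declared UNIQUE → unique.
- email: no UNIQUE or single-column PK constraint.
- grade: no UNIQUE or single-column PK constraint.
- gpa: part of a composite PRIMARY KEY — only the tuple is unique, not this column on its own.
- building: no UNIQUE or single-column PK constraint.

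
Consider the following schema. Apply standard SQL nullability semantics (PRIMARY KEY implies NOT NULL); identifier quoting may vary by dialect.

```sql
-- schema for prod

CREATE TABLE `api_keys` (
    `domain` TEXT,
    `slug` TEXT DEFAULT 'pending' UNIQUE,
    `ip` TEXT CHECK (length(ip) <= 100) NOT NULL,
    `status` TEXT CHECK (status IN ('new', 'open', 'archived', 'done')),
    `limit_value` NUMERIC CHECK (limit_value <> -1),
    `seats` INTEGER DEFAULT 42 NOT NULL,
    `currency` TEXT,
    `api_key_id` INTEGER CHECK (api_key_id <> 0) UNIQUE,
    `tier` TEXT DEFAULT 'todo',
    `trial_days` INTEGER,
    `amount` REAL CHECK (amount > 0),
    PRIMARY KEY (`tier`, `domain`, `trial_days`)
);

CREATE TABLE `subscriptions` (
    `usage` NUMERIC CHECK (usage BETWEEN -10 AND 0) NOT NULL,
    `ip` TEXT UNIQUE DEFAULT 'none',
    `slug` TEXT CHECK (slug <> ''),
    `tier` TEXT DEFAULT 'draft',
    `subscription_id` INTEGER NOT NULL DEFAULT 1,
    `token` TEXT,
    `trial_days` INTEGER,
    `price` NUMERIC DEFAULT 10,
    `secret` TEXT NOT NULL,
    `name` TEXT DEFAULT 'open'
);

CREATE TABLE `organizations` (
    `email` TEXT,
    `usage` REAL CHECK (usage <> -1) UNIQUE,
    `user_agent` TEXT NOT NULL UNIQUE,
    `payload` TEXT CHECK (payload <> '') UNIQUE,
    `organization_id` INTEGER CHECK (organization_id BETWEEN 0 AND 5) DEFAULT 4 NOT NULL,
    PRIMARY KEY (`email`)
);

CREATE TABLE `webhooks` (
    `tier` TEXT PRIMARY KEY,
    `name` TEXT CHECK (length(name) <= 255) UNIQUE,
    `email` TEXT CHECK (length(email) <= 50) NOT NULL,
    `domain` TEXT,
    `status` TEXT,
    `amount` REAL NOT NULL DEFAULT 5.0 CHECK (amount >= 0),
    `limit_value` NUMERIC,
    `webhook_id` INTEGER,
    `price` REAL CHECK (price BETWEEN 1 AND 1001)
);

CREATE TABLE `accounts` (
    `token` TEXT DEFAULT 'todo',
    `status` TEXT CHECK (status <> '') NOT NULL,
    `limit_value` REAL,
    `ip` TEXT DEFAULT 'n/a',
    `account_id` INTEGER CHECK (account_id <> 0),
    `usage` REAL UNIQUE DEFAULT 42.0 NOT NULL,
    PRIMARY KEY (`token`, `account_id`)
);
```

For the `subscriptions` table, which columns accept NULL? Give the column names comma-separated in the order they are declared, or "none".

- usage: declared NOT NULL → not nullable.
- ip: UNIQUE does not imply NOT NULL → nullable.
- slug: CHECK does not forbid NULL (a CHECK constraint passes when its expression is NULL) → nullable.
- tier: DEFAULT only fills an omitted column; an explicit NULL is still allowed → nullable.
- subscription_id: declared NOT NULL → not nullable.
- token: no NOT NULL constraint applies → nullable.
- trial_days: no NOT NULL constraint applies → nullable.
- price: DEFAULT only fills an omitted column; an explicit NULL is still allowed → nullable.
- secret: declared NOT NULL → not nullable.
- name: DEFAULT only fills an omitted column; an explicit NULL is still allowed → nullable.

ip, slug, tier, token, trial_days, price, name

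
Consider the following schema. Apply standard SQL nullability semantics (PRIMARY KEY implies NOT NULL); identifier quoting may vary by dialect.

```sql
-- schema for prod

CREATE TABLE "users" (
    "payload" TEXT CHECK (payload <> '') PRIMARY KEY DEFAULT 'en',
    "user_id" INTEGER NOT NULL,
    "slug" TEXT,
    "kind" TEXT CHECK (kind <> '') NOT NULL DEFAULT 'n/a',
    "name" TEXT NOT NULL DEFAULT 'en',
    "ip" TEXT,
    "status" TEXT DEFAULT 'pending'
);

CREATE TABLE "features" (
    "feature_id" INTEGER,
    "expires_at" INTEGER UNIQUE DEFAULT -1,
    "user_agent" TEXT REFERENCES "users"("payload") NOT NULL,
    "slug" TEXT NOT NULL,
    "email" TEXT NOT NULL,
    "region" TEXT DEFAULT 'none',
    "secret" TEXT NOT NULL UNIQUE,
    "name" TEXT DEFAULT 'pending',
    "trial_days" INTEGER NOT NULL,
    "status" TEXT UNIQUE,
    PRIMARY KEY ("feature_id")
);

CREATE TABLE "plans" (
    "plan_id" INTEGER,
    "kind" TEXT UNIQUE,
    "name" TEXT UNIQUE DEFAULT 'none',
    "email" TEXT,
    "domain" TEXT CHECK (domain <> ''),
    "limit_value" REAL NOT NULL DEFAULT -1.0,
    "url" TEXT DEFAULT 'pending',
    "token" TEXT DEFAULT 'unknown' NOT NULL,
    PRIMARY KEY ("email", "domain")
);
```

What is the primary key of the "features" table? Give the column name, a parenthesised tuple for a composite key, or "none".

feature_id is declared PRIMARY KEY as a table-level PRIMARY KEY clause.

feature_id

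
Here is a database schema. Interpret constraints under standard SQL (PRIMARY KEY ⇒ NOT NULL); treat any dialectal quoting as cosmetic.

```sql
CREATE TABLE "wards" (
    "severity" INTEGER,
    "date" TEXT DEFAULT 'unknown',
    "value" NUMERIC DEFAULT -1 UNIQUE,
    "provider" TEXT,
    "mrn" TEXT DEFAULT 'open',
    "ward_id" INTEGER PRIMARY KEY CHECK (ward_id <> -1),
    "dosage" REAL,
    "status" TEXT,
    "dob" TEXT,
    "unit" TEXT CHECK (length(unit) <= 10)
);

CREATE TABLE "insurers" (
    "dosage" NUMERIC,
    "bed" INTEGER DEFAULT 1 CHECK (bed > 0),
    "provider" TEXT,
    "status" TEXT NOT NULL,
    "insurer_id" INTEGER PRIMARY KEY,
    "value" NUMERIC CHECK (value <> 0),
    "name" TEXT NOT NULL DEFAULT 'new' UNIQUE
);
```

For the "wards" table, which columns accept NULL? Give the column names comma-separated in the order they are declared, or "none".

severity, date, value, provider, mrn, dosage, status, dob, unit

- severity: no NOT NULL constraint applies → nullable.
- date: DEFAULT only fills an omitted column; an explicit NULL is still allowed → nullable.
- value: UNIQUE does not imply NOT NULL → nullable.
- provider: no NOT NULL constraint applies → nullable.
- mrn: DEFAULT only fills an omitted column; an explicit NULL is still allowed → nullable.
- ward_id: part of the PRIMARY KEY, which implies NOT NULL → not nullable.
- dosage: no NOT NULL constraint applies → nullable.
- status: no NOT NULL constraint applies → nullable.
- dob: no NOT NULL constraint applies → nullable.
- unit: CHECK does not forbid NULL (a CHECK constraint passes when its expression is NULL) → nullable.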